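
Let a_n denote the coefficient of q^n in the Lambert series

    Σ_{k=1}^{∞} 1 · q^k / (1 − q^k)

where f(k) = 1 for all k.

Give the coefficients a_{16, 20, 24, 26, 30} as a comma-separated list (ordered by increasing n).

5, 6, 8, 4, 8

n=16: 1·16 2·8 4·4 8·2 16·1  f→[1+1+1+1+1]=5
[q^20] f(20)=1,f(10)=1,f(5)=1,f(4)=1,f(2)=1,f(1)=1 ⇒ 6
d|24:{24,12,8,6,4,3,2,1}  Σf=1+1+1+1+1+1+1+1=8
q^26  k|26↦f(k): 26:1 13:1 2:1 1:1  a_26=4
q^30  k|30↦f(k): 1:1 2:1 3:1 5:1 6:1 10:1 15:1 30:1  a_30=8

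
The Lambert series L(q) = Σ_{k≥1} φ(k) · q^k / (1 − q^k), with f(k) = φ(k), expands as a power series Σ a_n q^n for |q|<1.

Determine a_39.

q^39  k|39↦φ(k): 39:24 13:12 3:2 1:1  a_39=39

a_39 = 39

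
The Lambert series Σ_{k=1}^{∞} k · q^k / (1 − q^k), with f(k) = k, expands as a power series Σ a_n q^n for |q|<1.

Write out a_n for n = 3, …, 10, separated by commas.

q^3  k|3↦f(k): 3:3 1:1  a_3=4
d|4:{1,2,4}  Σf=1+2+4=7
d|5:{5,1}  Σf=5+1=6
q^6  k|6↦f(k): 1:1 2:2 3:3 6:6  a_6=12
n=7: 7·1 1·7  f→[7+1]=8
[q^8] f(8)=8,f(4)=4,f(2)=2,f(1)=1 ⇒ 15
d|9:{1,3,9}  Σf=1+3+9=13
d|10:{10,5,2,1}  Σf=10+5+2+1=18

4, 7, 6, 12, 8, 15, 13, 18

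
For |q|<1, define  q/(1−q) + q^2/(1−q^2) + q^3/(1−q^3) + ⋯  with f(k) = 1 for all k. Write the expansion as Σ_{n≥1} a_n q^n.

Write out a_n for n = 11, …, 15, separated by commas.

2, 6, 2, 4, 4

n=11: 11·1 1·11  f→[1+1]=2
[q^12] f(12)=1,f(6)=1,f(4)=1,f(3)=1,f(2)=1,f(1)=1 ⇒ 6
d|13:{1,13}  Σf=1+1=2
[q^14] f(14)=1,f(7)=1,f(2)=1,f(1)=1 ⇒ 4
[q^15] f(15)=1,f(5)=1,f(3)=1,f(1)=1 ⇒ 4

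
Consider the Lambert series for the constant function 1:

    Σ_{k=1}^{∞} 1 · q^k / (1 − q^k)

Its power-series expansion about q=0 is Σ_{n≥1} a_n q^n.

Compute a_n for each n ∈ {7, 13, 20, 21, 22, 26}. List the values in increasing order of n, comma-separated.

2, 2, 6, 4, 4, 4

d|7:{7,1}  Σf=1+1=2
d|13:{13,1}  Σf=1+1=2
[q^20] f(20)=1,f(10)=1,f(5)=1,f(4)=1,f(2)=1,f(1)=1 ⇒ 6
d|21:{1,3,7,21}  Σf=1+1+1+1=4
[q^22] f(22)=1,f(11)=1,f(2)=1,f(1)=1 ⇒ 4
n=26: 26·1 13·2 2·13 1·26  f→[1+1+1+1]=4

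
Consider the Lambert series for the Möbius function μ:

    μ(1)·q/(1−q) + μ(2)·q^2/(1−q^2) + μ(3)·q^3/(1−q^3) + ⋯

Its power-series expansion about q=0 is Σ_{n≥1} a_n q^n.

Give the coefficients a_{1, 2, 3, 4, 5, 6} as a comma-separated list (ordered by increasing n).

1, 0, 0, 0, 0, 0

n=1: 1·1  μ→[1]=1
d|2:{2,1}  Σμ=(-1)+1=0
n=3: 3·1 1·3  μ→[(-1)+1]=0
q^4  k|4↦μ(k): 4:0 2:-1 1:1  a_4=0
[q^5] μ(5)=-1,μ(1)=1 ⇒ 0
q^6  k|6↦μ(k): 1:1 2:-1 3:-1 6:1  a_6=0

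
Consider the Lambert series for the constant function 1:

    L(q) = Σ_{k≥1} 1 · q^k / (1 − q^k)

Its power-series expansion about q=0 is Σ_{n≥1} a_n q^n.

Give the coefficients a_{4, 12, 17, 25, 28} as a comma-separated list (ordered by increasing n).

n=4: 4·1 2·2 1·4  f→[1+1+1]=3
n=12: 12·1 6·2 4·3 3·4 2·6 1·12  f→[1+1+1+1+1+1]=6
q^17  k|17↦f(k): 17:1 1:1  a_17=2
[q^25] f(25)=1,f(5)=1,f(1)=1 ⇒ 3
n=28: 1·28 2·14 4·7 7·4 14·2 28·1  f→[1+1+1+1+1+1]=6

3, 6, 2, 3, 6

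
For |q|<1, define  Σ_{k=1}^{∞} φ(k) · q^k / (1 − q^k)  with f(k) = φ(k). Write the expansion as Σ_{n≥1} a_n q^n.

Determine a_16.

[q^16] φ(1)=1,φ(2)=1,φ(4)=2,φ(8)=4,φ(16)=8 ⇒ 16

a_16 = 16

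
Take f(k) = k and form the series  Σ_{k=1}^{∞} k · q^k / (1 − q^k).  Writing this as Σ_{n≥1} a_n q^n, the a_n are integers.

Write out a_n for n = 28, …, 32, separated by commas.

56, 30, 72, 32, 63

n=28: 1·28 2·14 4·7 7·4 14·2 28·1  f→[1+2+4+7+14+28]=56
[q^29] f(1)=1,f(29)=29 ⇒ 30
q^30  k|30↦f(k): 1:1 2:2 3:3 5:5 6:6 10:10 15:15 30:30  a_30=72
n=31: 1·31 31·1  f→[1+31]=32
n=32: 32·1 16·2 8·4 4·8 2·16 1·32  f→[32+16+8+4+2+1]=63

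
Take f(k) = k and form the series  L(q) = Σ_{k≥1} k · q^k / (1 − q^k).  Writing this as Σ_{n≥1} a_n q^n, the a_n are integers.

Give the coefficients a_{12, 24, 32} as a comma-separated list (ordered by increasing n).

q^12  k|12↦f(k): 12:12 6:6 4:4 3:3 2:2 1:1  a_12=28
d|24:{1,2,3,4,6,8,12,24}  Σf=1+2+3+4+6+8+12+24=60
d|32:{1,2,4,8,16,32}  Σf=1+2+4+8+16+32=63

28, 60, 63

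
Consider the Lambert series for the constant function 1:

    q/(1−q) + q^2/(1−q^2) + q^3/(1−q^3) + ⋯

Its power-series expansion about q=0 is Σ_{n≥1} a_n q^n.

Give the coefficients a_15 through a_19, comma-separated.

4, 5, 2, 6, 2

d|15:{1,3,5,15}  Σf=1+1+1+1=4
[q^16] f(16)=1,f(8)=1,f(4)=1,f(2)=1,f(1)=1 ⇒ 5
[q^17] f(1)=1,f(17)=1 ⇒ 2
d|18:{1,2,3,6,9,18}  Σf=1+1+1+1+1+1=6
[q^19] f(1)=1,f(19)=1 ⇒ 2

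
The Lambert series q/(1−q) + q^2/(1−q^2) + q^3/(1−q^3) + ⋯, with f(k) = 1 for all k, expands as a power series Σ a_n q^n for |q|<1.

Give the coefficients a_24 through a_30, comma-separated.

8, 3, 4, 4, 6, 2, 8

d|24:{1,2,3,4,6,8,12,24}  Σf=1+1+1+1+1+1+1+1=8
n=25: 1·25 5·5 25·1  f→[1+1+1]=3
d|26:{26,13,2,1}  Σf=1+1+1+1=4
q^27  k|27↦f(k): 1:1 3:1 9:1 27:1  a_27=4
q^28  k|28↦f(k): 1:1 2:1 4:1 7:1 14:1 28:1  a_28=6
q^29  k|29↦f(k): 29:1 1:1  a_29=2
[q^30] f(1)=1,f(2)=1,f(3)=1,f(5)=1,f(6)=1,f(10)=1,f(15)=1,f(30)=1 ⇒ 8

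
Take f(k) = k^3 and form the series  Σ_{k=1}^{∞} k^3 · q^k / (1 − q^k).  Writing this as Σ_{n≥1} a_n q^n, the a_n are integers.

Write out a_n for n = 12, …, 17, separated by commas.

2044, 2198, 3096, 3528, 4681, 4914

q^12  k|12↦f(k): 1:1 2:8 3:27 4:64 6:216 12:1728  a_12=2044
q^13  k|13↦f(k): 1:1 13:2197  a_13=2198
n=14: 14·1 7·2 2·7 1·14  f→[2744+343+8+1]=3096
n=15: 15·1 5·3 3·5 1·15  f→[3375+125+27+1]=3528
n=16: 1·16 2·8 4·4 8·2 16·1  f→[1+8+64+512+4096]=4681
q^17  k|17↦f(k): 17:4913 1:1  a_17=4914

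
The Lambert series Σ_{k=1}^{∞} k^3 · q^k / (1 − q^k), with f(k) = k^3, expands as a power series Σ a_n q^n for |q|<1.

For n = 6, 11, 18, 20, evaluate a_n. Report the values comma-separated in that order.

252, 1332, 6813, 9198

d|6:{6,3,2,1}  Σf=216+27+8+1=252
[q^11] f(11)=1331,f(1)=1 ⇒ 1332
q^18  k|18↦f(k): 18:5832 9:729 6:216 3:27 2:8 1:1  a_18=6813
q^20  k|20↦f(k): 1:1 2:8 4:64 5:125 10:1000 20:8000  a_20=9198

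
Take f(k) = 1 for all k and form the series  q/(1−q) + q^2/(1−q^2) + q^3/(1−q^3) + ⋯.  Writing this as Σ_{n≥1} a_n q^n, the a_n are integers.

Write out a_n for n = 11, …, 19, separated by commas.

2, 6, 2, 4, 4, 5, 2, 6, 2

d|11:{1,11}  Σf=1+1=2
q^12  k|12↦f(k): 12:1 6:1 4:1 3:1 2:1 1:1  a_12=6
d|13:{1,13}  Σf=1+1=2
[q^14] f(14)=1,f(7)=1,f(2)=1,f(1)=1 ⇒ 4
d|15:{15,5,3,1}  Σf=1+1+1+1=4
q^16  k|16↦f(k): 1:1 2:1 4:1 8:1 16:1  a_16=5
q^17  k|17↦f(k): 1:1 17:1  a_17=2
[q^18] f(18)=1,f(9)=1,f(6)=1,f(3)=1,f(2)=1,f(1)=1 ⇒ 6
n=19: 1·19 19·1  f→[1+1]=2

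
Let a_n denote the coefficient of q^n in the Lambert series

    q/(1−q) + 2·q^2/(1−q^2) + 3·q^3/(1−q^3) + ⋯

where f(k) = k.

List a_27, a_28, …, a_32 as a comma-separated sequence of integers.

40, 56, 30, 72, 32, 63

[q^27] f(1)=1,f(3)=3,f(9)=9,f(27)=27 ⇒ 40
[q^28] f(28)=28,f(14)=14,f(7)=7,f(4)=4,f(2)=2,f(1)=1 ⇒ 56
d|29:{1,29}  Σf=1+29=30
[q^30] f(30)=30,f(15)=15,f(10)=10,f(6)=6,f(5)=5,f(3)=3,f(2)=2,f(1)=1 ⇒ 72
q^31  k|31↦f(k): 1:1 31:31  a_31=32
d|32:{32,16,8,4,2,1}  Σf=32+16+8+4+2+1=63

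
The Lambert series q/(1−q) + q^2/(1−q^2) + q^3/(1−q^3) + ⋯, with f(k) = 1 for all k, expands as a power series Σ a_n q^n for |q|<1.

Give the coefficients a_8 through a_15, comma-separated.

d|8:{1,2,4,8}  Σf=1+1+1+1=4
[q^9] f(9)=1,f(3)=1,f(1)=1 ⇒ 3
[q^10] f(1)=1,f(2)=1,f(5)=1,f(10)=1 ⇒ 4
q^11  k|11↦f(k): 1:1 11:1  a_11=2
q^12  k|12↦f(k): 1:1 2:1 3:1 4:1 6:1 12:1  a_12=6
q^13  k|13↦f(k): 1:1 13:1  a_13=2
n=14: 14·1 7·2 2·7 1·14  f→[1+1+1+1]=4
q^15  k|15↦f(k): 1:1 3:1 5:1 15:1  a_15=4

4, 3, 4, 2, 6, 2, 4, 4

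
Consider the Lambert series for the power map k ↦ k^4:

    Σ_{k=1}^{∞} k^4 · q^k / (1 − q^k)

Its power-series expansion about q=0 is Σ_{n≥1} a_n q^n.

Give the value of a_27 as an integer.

q^27  k|27↦f(k): 1:1 3:81 9:6561 27:531441  a_27=538084

a_27 = 538084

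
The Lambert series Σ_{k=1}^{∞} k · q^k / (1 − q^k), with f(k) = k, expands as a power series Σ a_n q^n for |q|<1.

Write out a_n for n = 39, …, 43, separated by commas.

56, 90, 42, 96, 44

q^39  k|39↦f(k): 1:1 3:3 13:13 39:39  a_39=56
d|40:{40,20,10,8,5,4,2,1}  Σf=40+20+10+8+5+4+2+1=90
q^41  k|41↦f(k): 41:41 1:1  a_41=42
n=42: 1·42 2·21 3·14 6·7 7·6 14·3 21·2 42·1  f→[1+2+3+6+7+14+21+42]=96
[q^43] f(1)=1,f(43)=43 ⇒ 44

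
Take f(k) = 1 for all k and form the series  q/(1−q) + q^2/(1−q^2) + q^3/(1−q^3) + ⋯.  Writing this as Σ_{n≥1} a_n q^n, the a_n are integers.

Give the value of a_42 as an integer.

n=42: 1·42 2·21 3·14 6·7 7·6 14·3 21·2 42·1  f→[1+1+1+1+1+1+1+1]=8

a_42 = 8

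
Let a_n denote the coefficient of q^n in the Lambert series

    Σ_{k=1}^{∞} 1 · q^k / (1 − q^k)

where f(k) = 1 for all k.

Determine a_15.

a_15 = 4

d|15:{15,5,3,1}  Σf=1+1+1+1=4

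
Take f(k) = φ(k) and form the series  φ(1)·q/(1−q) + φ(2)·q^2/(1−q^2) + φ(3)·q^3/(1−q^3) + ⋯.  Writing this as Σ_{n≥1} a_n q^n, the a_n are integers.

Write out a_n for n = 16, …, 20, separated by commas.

n=16: 16·1 8·2 4·4 2·8 1·16  φ→[8+4+2+1+1]=16
d|17:{17,1}  Σφ=16+1=17
n=18: 1·18 2·9 3·6 6·3 9·2 18·1  φ→[1+1+2+2+6+6]=18
d|19:{1,19}  Σφ=1+18=19
d|20:{20,10,5,4,2,1}  Σφ=8+4+4+2+1+1=20

16, 17, 18, 19, 20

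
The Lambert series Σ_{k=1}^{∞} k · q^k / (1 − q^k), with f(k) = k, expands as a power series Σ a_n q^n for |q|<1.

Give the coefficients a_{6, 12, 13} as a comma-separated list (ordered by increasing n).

12, 28, 14

n=6: 6·1 3·2 2·3 1·6  f→[6+3+2+1]=12
n=12: 12·1 6·2 4·3 3·4 2·6 1·12  f→[12+6+4+3+2+1]=28
d|13:{13,1}  Σf=13+1=14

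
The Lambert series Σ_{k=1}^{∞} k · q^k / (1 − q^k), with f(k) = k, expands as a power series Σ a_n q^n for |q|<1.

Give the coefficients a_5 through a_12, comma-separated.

d|5:{5,1}  Σf=5+1=6
n=6: 6·1 3·2 2·3 1·6  f→[6+3+2+1]=12
[q^7] f(7)=7,f(1)=1 ⇒ 8
[q^8] f(8)=8,f(4)=4,f(2)=2,f(1)=1 ⇒ 15
d|9:{9,3,1}  Σf=9+3+1=13
n=10: 10·1 5·2 2·5 1·10  f→[10+5+2+1]=18
d|11:{11,1}  Σf=11+1=12
d|12:{1,2,3,4,6,12}  Σf=1+2+3+4+6+12=28

6, 12, 8, 15, 13, 18, 12, 28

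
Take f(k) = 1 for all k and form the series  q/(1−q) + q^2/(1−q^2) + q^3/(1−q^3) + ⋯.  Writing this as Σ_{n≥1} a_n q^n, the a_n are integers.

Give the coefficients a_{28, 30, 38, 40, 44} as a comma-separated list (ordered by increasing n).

6, 8, 4, 8, 6

[q^28] f(1)=1,f(2)=1,f(4)=1,f(7)=1,f(14)=1,f(28)=1 ⇒ 6
q^30  k|30↦f(k): 1:1 2:1 3:1 5:1 6:1 10:1 15:1 30:1  a_30=8
[q^38] f(1)=1,f(2)=1,f(19)=1,f(38)=1 ⇒ 4
n=40: 40·1 20·2 10·4 8·5 5·8 4·10 2·20 1·40  f→[1+1+1+1+1+1+1+1]=8
n=44: 44·1 22·2 11·4 4·11 2·22 1·44  f→[1+1+1+1+1+1]=6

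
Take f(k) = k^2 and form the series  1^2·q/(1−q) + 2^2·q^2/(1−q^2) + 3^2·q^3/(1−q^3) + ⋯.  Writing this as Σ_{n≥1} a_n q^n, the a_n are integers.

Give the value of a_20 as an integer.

a_20 = 546

d|20:{1,2,4,5,10,20}  Σf=1+4+16+25+100+400=546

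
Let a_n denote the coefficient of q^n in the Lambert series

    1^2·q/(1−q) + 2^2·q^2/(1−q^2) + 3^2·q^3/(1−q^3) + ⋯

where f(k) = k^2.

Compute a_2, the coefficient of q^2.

[q^2] f(2)=4,f(1)=1 ⇒ 5

a_2 = 5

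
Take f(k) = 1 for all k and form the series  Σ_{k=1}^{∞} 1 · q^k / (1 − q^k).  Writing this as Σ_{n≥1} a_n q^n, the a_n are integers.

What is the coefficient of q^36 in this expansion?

a_36 = 9

n=36: 36·1 18·2 12·3 9·4 6·6 4·9 3·12 2·18 1·36  f→[1+1+1+1+1+1+1+1+1]=9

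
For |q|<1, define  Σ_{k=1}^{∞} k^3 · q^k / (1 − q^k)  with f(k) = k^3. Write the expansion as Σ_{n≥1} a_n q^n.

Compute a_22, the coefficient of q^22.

a_22 = 11988

[q^22] f(22)=10648,f(11)=1331,f(2)=8,f(1)=1 ⇒ 11988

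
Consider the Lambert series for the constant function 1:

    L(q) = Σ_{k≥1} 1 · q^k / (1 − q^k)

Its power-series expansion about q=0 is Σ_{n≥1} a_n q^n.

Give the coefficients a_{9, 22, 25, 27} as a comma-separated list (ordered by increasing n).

n=9: 9·1 3·3 1·9  f→[1+1+1]=3
q^22  k|22↦f(k): 22:1 11:1 2:1 1:1  a_22=4
n=25: 25·1 5·5 1·25  f→[1+1+1]=3
n=27: 1·27 3·9 9·3 27·1  f→[1+1+1+1]=4

3, 4, 3, 4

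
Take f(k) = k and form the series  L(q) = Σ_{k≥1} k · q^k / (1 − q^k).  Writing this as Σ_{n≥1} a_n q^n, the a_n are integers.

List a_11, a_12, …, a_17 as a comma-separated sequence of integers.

q^11  k|11↦f(k): 11:11 1:1  a_11=12
n=12: 1·12 2·6 3·4 4·3 6·2 12·1  f→[1+2+3+4+6+12]=28
q^13  k|13↦f(k): 13:13 1:1  a_13=14
n=14: 1·14 2·7 7·2 14·1  f→[1+2+7+14]=24
d|15:{15,5,3,1}  Σf=15+5+3+1=24
n=16: 1·16 2·8 4·4 8·2 16·1  f→[1+2+4+8+16]=31
d|17:{17,1}  Σf=17+1=18

12, 28, 14, 24, 24, 31, 18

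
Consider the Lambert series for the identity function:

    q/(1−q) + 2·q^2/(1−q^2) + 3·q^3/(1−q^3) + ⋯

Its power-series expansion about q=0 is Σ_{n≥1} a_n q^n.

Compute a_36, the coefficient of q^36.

a_36 = 91

d|36:{36,18,12,9,6,4,3,2,1}  Σf=36+18+12+9+6+4+3+2+1=91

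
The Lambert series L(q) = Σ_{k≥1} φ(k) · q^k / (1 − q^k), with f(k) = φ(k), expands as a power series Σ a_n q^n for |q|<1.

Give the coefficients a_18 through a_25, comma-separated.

n=18: 18·1 9·2 6·3 3·6 2·9 1·18  φ→[6+6+2+2+1+1]=18
d|19:{1,19}  Σφ=1+18=19
[q^20] φ(20)=8,φ(10)=4,φ(5)=4,φ(4)=2,φ(2)=1,φ(1)=1 ⇒ 20
n=21: 1·21 3·7 7·3 21·1  φ→[1+2+6+12]=21
n=22: 22·1 11·2 2·11 1·22  φ→[10+10+1+1]=22
q^23  k|23↦φ(k): 1:1 23:22  a_23=23
d|24:{24,12,8,6,4,3,2,1}  Σφ=8+4+4+2+2+2+1+1=24
q^25  k|25↦φ(k): 1:1 5:4 25:20  a_25=25

18, 19, 20, 21, 22, 23, 24, 25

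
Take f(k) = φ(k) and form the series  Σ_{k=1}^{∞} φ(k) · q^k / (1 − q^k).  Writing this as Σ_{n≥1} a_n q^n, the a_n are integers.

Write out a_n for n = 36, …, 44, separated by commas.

d|36:{1,2,3,4,6,9,12,18,36}  Σφ=1+1+2+2+2+6+4+6+12=36
q^37  k|37↦φ(k): 37:36 1:1  a_37=37
n=38: 38·1 19·2 2·19 1·38  φ→[18+18+1+1]=38
[q^39] φ(1)=1,φ(3)=2,φ(13)=12,φ(39)=24 ⇒ 39
d|40:{1,2,4,5,8,10,20,40}  Σφ=1+1+2+4+4+4+8+16=40
[q^41] φ(41)=40,φ(1)=1 ⇒ 41
[q^42] φ(42)=12,φ(21)=12,φ(14)=6,φ(7)=6,φ(6)=2,φ(3)=2,φ(2)=1,φ(1)=1 ⇒ 42
d|43:{43,1}  Σφ=42+1=43
n=44: 44·1 22·2 11·4 4·11 2·22 1·44  φ→[20+10+10+2+1+1]=44

36, 37, 38, 39, 40, 41, 42, 43, 44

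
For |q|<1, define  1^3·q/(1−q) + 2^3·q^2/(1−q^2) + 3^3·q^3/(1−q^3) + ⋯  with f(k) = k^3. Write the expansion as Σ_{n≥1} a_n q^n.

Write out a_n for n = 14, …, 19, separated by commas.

n=14: 1·14 2·7 7·2 14·1  f→[1+8+343+2744]=3096
q^15  k|15↦f(k): 1:1 3:27 5:125 15:3375  a_15=3528
d|16:{1,2,4,8,16}  Σf=1+8+64+512+4096=4681
q^17  k|17↦f(k): 1:1 17:4913  a_17=4914
[q^18] f(1)=1,f(2)=8,f(3)=27,f(6)=216,f(9)=729,f(18)=5832 ⇒ 6813
q^19  k|19↦f(k): 1:1 19:6859  a_19=6860

3096, 3528, 4681, 4914, 6813, 6860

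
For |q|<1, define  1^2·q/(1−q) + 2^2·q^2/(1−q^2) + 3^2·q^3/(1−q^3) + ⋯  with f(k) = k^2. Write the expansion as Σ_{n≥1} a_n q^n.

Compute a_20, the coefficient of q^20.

[q^20] f(20)=400,f(10)=100,f(5)=25,f(4)=16,f(2)=4,f(1)=1 ⇒ 546

a_20 = 546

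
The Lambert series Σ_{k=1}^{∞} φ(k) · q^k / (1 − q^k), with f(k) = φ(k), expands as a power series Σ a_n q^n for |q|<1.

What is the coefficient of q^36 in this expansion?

n=36: 36·1 18·2 12·3 9·4 6·6 4·9 3·12 2·18 1·36  φ→[12+6+4+6+2+2+2+1+1]=36

a_36 = 36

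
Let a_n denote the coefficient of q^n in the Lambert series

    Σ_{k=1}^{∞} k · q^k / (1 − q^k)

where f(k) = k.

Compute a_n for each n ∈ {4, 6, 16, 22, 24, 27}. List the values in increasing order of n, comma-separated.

7, 12, 31, 36, 60, 40

q^4  k|4↦f(k): 4:4 2:2 1:1  a_4=7
[q^6] f(6)=6,f(3)=3,f(2)=2,f(1)=1 ⇒ 12
q^16  k|16↦f(k): 16:16 8:8 4:4 2:2 1:1  a_16=31
n=22: 22·1 11·2 2·11 1·22  f→[22+11+2+1]=36
[q^24] f(1)=1,f(2)=2,f(3)=3,f(4)=4,f(6)=6,f(8)=8,f(12)=12,f(24)=24 ⇒ 60
d|27:{1,3,9,27}  Σf=1+3+9+27=40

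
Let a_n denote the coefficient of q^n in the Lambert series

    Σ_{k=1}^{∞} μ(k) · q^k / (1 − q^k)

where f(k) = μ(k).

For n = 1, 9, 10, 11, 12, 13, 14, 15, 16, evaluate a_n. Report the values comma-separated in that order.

[q^1] μ(1)=1 ⇒ 1
q^9  k|9↦μ(k): 1:1 3:-1 9:0  a_9=0
d|10:{10,5,2,1}  Σμ=1+(-1)+(-1)+1=0
n=11: 11·1 1·11  μ→[(-1)+1]=0
[q^12] μ(12)=0,μ(6)=1,μ(4)=0,μ(3)=-1,μ(2)=-1,μ(1)=1 ⇒ 0
q^13  k|13↦μ(k): 1:1 13:-1  a_13=0
q^14  k|14↦μ(k): 1:1 2:-1 7:-1 14:1  a_14=0
d|15:{15,5,3,1}  Σμ=1+(-1)+(-1)+1=0
q^16  k|16↦μ(k): 16:0 8:0 4:0 2:-1 1:1  a_16=0

1, 0, 0, 0, 0, 0, 0, 0, 0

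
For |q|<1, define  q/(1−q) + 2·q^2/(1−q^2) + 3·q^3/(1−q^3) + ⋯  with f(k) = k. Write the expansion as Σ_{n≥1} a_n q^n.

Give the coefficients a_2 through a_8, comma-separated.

[q^2] f(2)=2,f(1)=1 ⇒ 3
d|3:{1,3}  Σf=1+3=4
n=4: 1·4 2·2 4·1  f→[1+2+4]=7
q^5  k|5↦f(k): 5:5 1:1  a_5=6
d|6:{1,2,3,6}  Σf=1+2+3+6=12
d|7:{7,1}  Σf=7+1=8
n=8: 1·8 2·4 4·2 8·1  f→[1+2+4+8]=15

3, 4, 7, 6, 12, 8, 15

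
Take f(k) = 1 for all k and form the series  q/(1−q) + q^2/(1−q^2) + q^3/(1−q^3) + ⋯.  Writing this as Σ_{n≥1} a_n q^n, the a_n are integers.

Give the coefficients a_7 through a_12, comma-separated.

[q^7] f(1)=1,f(7)=1 ⇒ 2
[q^8] f(8)=1,f(4)=1,f(2)=1,f(1)=1 ⇒ 4
[q^9] f(9)=1,f(3)=1,f(1)=1 ⇒ 3
d|10:{1,2,5,10}  Σf=1+1+1+1=4
[q^11] f(11)=1,f(1)=1 ⇒ 2
d|12:{1,2,3,4,6,12}  Σf=1+1+1+1+1+1=6

2, 4, 3, 4, 2, 6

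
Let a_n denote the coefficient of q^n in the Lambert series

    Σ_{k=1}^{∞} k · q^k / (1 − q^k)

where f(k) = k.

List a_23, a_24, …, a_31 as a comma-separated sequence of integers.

n=23: 23·1 1·23  f→[23+1]=24
[q^24] f(24)=24,f(12)=12,f(8)=8,f(6)=6,f(4)=4,f(3)=3,f(2)=2,f(1)=1 ⇒ 60
q^25  k|25↦f(k): 25:25 5:5 1:1  a_25=31
q^26  k|26↦f(k): 1:1 2:2 13:13 26:26  a_26=42
q^27  k|27↦f(k): 1:1 3:3 9:9 27:27  a_27=40
[q^28] f(1)=1,f(2)=2,f(4)=4,f(7)=7,f(14)=14,f(28)=28 ⇒ 56
n=29: 1·29 29·1  f→[1+29]=30
n=30: 1·30 2·15 3·10 5·6 6·5 10·3 15·2 30·1  f→[1+2+3+5+6+10+15+30]=72
n=31: 31·1 1·31  f→[31+1]=32

24, 60, 31, 42, 40, 56, 30, 72, 32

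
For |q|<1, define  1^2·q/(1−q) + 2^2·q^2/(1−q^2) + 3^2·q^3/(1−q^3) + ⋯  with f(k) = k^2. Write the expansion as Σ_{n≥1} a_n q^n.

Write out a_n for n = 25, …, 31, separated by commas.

651, 850, 820, 1050, 842, 1300, 962

d|25:{1,5,25}  Σf=1+25+625=651
q^26  k|26↦f(k): 1:1 2:4 13:169 26:676  a_26=850
q^27  k|27↦f(k): 27:729 9:81 3:9 1:1  a_27=820
n=28: 28·1 14·2 7·4 4·7 2·14 1·28  f→[784+196+49+16+4+1]=1050
q^29  k|29↦f(k): 1:1 29:841  a_29=842
d|30:{30,15,10,6,5,3,2,1}  Σf=900+225+100+36+25+9+4+1=1300
[q^31] f(31)=961,f(1)=1 ⇒ 962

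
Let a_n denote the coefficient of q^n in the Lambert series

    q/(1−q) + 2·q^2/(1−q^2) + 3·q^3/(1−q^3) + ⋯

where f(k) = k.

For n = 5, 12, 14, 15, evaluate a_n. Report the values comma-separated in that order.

d|5:{1,5}  Σf=1+5=6
n=12: 1·12 2·6 3·4 4·3 6·2 12·1  f→[1+2+3+4+6+12]=28
d|14:{14,7,2,1}  Σf=14+7+2+1=24
n=15: 15·1 5·3 3·5 1·15  f→[15+5+3+1]=24

6, 28, 24, 24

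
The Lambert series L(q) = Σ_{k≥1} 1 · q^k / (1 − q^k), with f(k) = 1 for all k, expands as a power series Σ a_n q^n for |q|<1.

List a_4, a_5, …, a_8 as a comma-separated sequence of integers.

d|4:{4,2,1}  Σf=1+1+1=3
q^5  k|5↦f(k): 1:1 5:1  a_5=2
d|6:{6,3,2,1}  Σf=1+1+1+1=4
[q^7] f(7)=1,f(1)=1 ⇒ 2
n=8: 1·8 2·4 4·2 8·1  f→[1+1+1+1]=4

3, 2, 4, 2, 4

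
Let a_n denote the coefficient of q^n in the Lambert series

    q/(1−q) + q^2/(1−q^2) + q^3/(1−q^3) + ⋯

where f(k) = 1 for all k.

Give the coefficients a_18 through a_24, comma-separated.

n=18: 1·18 2·9 3·6 6·3 9·2 18·1  f→[1+1+1+1+1+1]=6
n=19: 1·19 19·1  f→[1+1]=2
q^20  k|20↦f(k): 1:1 2:1 4:1 5:1 10:1 20:1  a_20=6
q^21  k|21↦f(k): 21:1 7:1 3:1 1:1  a_21=4
[q^22] f(22)=1,f(11)=1,f(2)=1,f(1)=1 ⇒ 4
d|23:{1,23}  Σf=1+1=2
d|24:{1,2,3,4,6,8,12,24}  Σf=1+1+1+1+1+1+1+1=8

6, 2, 6, 4, 4, 2, 8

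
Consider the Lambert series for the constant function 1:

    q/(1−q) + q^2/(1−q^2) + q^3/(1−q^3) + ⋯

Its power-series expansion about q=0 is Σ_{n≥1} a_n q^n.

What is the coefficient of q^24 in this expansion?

n=24: 1·24 2·12 3·8 4·6 6·4 8·3 12·2 24·1  f→[1+1+1+1+1+1+1+1]=8

a_24 = 8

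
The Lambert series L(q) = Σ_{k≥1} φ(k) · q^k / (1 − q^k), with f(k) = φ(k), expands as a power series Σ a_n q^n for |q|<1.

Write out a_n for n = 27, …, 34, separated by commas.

n=27: 1·27 3·9 9·3 27·1  φ→[1+2+6+18]=27
[q^28] φ(28)=12,φ(14)=6,φ(7)=6,φ(4)=2,φ(2)=1,φ(1)=1 ⇒ 28
[q^29] φ(1)=1,φ(29)=28 ⇒ 29
[q^30] φ(30)=8,φ(15)=8,φ(10)=4,φ(6)=2,φ(5)=4,φ(3)=2,φ(2)=1,φ(1)=1 ⇒ 30
d|31:{1,31}  Σφ=1+30=31
[q^32] φ(32)=16,φ(16)=8,φ(8)=4,φ(4)=2,φ(2)=1,φ(1)=1 ⇒ 32
[q^33] φ(33)=20,φ(11)=10,φ(3)=2,φ(1)=1 ⇒ 33
q^34  k|34↦φ(k): 34:16 17:16 2:1 1:1  a_34=34

27, 28, 29, 30, 31, 32, 33, 34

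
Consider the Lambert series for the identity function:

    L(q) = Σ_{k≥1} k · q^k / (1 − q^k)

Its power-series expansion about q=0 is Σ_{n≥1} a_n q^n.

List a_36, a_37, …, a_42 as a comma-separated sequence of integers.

91, 38, 60, 56, 90, 42, 96

d|36:{36,18,12,9,6,4,3,2,1}  Σf=36+18+12+9+6+4+3+2+1=91
n=37: 1·37 37·1  f→[1+37]=38
n=38: 38·1 19·2 2·19 1·38  f→[38+19+2+1]=60
[q^39] f(39)=39,f(13)=13,f(3)=3,f(1)=1 ⇒ 56
q^40  k|40↦f(k): 40:40 20:20 10:10 8:8 5:5 4:4 2:2 1:1  a_40=90
[q^41] f(41)=41,f(1)=1 ⇒ 42
d|42:{1,2,3,6,7,14,21,42}  Σf=1+2+3+6+7+14+21+42=96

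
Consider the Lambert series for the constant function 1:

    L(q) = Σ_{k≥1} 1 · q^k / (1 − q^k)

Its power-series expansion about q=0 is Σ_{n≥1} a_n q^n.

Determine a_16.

a_16 = 5

q^16  k|16↦f(k): 16:1 8:1 4:1 2:1 1:1  a_16=5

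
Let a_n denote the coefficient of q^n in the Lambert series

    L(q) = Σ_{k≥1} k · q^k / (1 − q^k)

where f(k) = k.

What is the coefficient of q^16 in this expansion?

n=16: 16·1 8·2 4·4 2·8 1·16  f→[16+8+4+2+1]=31

a_16 = 31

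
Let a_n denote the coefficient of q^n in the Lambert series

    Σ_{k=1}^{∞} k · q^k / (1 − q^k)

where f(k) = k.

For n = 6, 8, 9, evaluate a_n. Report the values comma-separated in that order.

12, 15, 13

d|6:{1,2,3,6}  Σf=1+2+3+6=12
[q^8] f(8)=8,f(4)=4,f(2)=2,f(1)=1 ⇒ 15
[q^9] f(9)=9,f(3)=3,f(1)=1 ⇒ 13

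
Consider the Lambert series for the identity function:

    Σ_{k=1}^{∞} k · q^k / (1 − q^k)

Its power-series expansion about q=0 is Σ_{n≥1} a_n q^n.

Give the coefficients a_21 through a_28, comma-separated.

32, 36, 24, 60, 31, 42, 40, 56

n=21: 21·1 7·3 3·7 1·21  f→[21+7+3+1]=32
n=22: 1·22 2·11 11·2 22·1  f→[1+2+11+22]=36
[q^23] f(1)=1,f(23)=23 ⇒ 24
[q^24] f(1)=1,f(2)=2,f(3)=3,f(4)=4,f(6)=6,f(8)=8,f(12)=12,f(24)=24 ⇒ 60
q^25  k|25↦f(k): 25:25 5:5 1:1  a_25=31
q^26  k|26↦f(k): 26:26 13:13 2:2 1:1  a_26=42
[q^27] f(1)=1,f(3)=3,f(9)=9,f(27)=27 ⇒ 40
n=28: 1·28 2·14 4·7 7·4 14·2 28·1  f→[1+2+4+7+14+28]=56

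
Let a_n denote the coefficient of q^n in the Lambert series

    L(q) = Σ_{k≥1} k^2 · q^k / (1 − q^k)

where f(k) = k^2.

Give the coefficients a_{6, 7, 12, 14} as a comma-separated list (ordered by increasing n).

n=6: 6·1 3·2 2·3 1·6  f→[36+9+4+1]=50
[q^7] f(1)=1,f(7)=49 ⇒ 50
n=12: 1·12 2·6 3·4 4·3 6·2 12·1  f→[1+4+9+16+36+144]=210
d|14:{14,7,2,1}  Σf=196+49+4+1=250

50, 50, 210, 250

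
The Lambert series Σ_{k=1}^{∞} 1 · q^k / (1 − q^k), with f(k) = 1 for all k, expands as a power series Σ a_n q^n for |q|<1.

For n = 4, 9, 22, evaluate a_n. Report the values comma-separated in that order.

d|4:{1,2,4}  Σf=1+1+1=3
q^9  k|9↦f(k): 9:1 3:1 1:1  a_9=3
[q^22] f(22)=1,f(11)=1,f(2)=1,f(1)=1 ⇒ 4

3, 3, 4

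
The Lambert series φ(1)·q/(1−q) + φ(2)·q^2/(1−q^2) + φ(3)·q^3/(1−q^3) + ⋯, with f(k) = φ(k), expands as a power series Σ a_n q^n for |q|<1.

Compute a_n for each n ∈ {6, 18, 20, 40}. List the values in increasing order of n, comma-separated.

q^6  k|6↦φ(k): 1:1 2:1 3:2 6:2  a_6=6
d|18:{1,2,3,6,9,18}  Σφ=1+1+2+2+6+6=18
q^20  k|20↦φ(k): 20:8 10:4 5:4 4:2 2:1 1:1  a_20=20
d|40:{1,2,4,5,8,10,20,40}  Σφ=1+1+2+4+4+4+8+16=40

6, 18, 20, 40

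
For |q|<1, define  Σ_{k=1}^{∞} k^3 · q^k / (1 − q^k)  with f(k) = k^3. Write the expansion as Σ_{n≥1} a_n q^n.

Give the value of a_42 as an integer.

a_42 = 86688

q^42  k|42↦f(k): 42:74088 21:9261 14:2744 7:343 6:216 3:27 2:8 1:1  a_42=86688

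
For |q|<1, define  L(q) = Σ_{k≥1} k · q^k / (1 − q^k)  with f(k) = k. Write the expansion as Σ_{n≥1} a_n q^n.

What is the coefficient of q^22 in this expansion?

a_22 = 36

q^22  k|22↦f(k): 22:22 11:11 2:2 1:1  a_22=36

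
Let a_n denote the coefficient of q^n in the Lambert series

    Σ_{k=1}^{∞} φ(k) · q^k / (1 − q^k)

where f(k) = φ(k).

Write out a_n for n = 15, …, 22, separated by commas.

q^15  k|15↦φ(k): 1:1 3:2 5:4 15:8  a_15=15
q^16  k|16↦φ(k): 1:1 2:1 4:2 8:4 16:8  a_16=16
q^17  k|17↦φ(k): 17:16 1:1  a_17=17
d|18:{1,2,3,6,9,18}  Σφ=1+1+2+2+6+6=18
q^19  k|19↦φ(k): 19:18 1:1  a_19=19
n=20: 20·1 10·2 5·4 4·5 2·10 1·20  φ→[8+4+4+2+1+1]=20
q^21  k|21↦φ(k): 1:1 3:2 7:6 21:12  a_21=21
[q^22] φ(22)=10,φ(11)=10,φ(2)=1,φ(1)=1 ⇒ 22

15, 16, 17, 18, 19, 20, 21, 22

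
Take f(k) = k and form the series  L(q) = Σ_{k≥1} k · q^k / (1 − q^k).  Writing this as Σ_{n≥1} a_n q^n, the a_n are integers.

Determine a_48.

q^48  k|48↦f(k): 48:48 24:24 16:16 12:12 8:8 6:6 4:4 3:3 2:2 1:1  a_48=124

a_48 = 124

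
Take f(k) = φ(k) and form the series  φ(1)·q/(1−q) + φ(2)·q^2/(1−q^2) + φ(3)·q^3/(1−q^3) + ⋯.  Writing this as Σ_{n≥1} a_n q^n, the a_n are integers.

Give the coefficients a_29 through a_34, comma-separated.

q^29  k|29↦φ(k): 29:28 1:1  a_29=29
[q^30] φ(1)=1,φ(2)=1,φ(3)=2,φ(5)=4,φ(6)=2,φ(10)=4,φ(15)=8,φ(30)=8 ⇒ 30
d|31:{31,1}  Σφ=30+1=31
q^32  k|32↦φ(k): 32:16 16:8 8:4 4:2 2:1 1:1  a_32=32
n=33: 33·1 11·3 3·11 1·33  φ→[20+10+2+1]=33
d|34:{1,2,17,34}  Σφ=1+1+16+16=34

29, 30, 31, 32, 33, 34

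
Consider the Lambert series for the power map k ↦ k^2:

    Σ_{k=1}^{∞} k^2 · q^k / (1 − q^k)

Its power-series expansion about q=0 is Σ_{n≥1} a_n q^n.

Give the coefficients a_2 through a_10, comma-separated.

q^2  k|2↦f(k): 2:4 1:1  a_2=5
q^3  k|3↦f(k): 3:9 1:1  a_3=10
d|4:{4,2,1}  Σf=16+4+1=21
d|5:{5,1}  Σf=25+1=26
n=6: 6·1 3·2 2·3 1·6  f→[36+9+4+1]=50
q^7  k|7↦f(k): 7:49 1:1  a_7=50
d|8:{1,2,4,8}  Σf=1+4+16+64=85
n=9: 9·1 3·3 1·9  f→[81+9+1]=91
d|10:{1,2,5,10}  Σf=1+4+25+100=130

5, 10, 21, 26, 50, 50, 85, 91, 130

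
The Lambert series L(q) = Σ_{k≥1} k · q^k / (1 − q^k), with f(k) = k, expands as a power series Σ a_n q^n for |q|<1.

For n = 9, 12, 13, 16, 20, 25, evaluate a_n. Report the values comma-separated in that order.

13, 28, 14, 31, 42, 31

d|9:{1,3,9}  Σf=1+3+9=13
q^12  k|12↦f(k): 1:1 2:2 3:3 4:4 6:6 12:12  a_12=28
q^13  k|13↦f(k): 13:13 1:1  a_13=14
q^16  k|16↦f(k): 1:1 2:2 4:4 8:8 16:16  a_16=31
d|20:{20,10,5,4,2,1}  Σf=20+10+5+4+2+1=42
n=25: 25·1 5·5 1·25  f→[25+5+1]=31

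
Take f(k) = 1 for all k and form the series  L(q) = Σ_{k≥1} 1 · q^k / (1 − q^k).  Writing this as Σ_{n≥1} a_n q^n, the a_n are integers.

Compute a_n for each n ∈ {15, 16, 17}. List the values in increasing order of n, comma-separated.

q^15  k|15↦f(k): 15:1 5:1 3:1 1:1  a_15=4
d|16:{1,2,4,8,16}  Σf=1+1+1+1+1=5
[q^17] f(1)=1,f(17)=1 ⇒ 2

4, 5, 2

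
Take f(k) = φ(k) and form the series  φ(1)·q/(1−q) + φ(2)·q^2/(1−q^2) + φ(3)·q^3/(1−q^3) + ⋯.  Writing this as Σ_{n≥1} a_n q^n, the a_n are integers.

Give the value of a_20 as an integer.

d|20:{20,10,5,4,2,1}  Σφ=8+4+4+2+1+1=20

a_20 = 20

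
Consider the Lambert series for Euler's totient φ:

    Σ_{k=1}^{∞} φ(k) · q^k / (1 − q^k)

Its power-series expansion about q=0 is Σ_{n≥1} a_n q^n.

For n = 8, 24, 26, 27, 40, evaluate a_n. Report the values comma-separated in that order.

d|8:{1,2,4,8}  Σφ=1+1+2+4=8
q^24  k|24↦φ(k): 1:1 2:1 3:2 4:2 6:2 8:4 12:4 24:8  a_24=24
n=26: 26·1 13·2 2·13 1·26  φ→[12+12+1+1]=26
[q^27] φ(1)=1,φ(3)=2,φ(9)=6,φ(27)=18 ⇒ 27
q^40  k|40↦φ(k): 40:16 20:8 10:4 8:4 5:4 4:2 2:1 1:1  a_40=40

8, 24, 26, 27, 40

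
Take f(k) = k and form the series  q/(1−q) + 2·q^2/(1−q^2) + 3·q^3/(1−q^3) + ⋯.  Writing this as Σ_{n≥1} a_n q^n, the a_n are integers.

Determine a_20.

q^20  k|20↦f(k): 20:20 10:10 5:5 4:4 2:2 1:1  a_20=42

a_20 = 42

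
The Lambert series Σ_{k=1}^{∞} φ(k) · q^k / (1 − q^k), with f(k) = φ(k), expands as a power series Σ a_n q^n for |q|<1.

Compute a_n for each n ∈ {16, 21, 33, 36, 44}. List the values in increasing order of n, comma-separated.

q^16  k|16↦φ(k): 16:8 8:4 4:2 2:1 1:1  a_16=16
[q^21] φ(1)=1,φ(3)=2,φ(7)=6,φ(21)=12 ⇒ 21
q^33  k|33↦φ(k): 33:20 11:10 3:2 1:1  a_33=33
d|36:{1,2,3,4,6,9,12,18,36}  Σφ=1+1+2+2+2+6+4+6+12=36
[q^44] φ(1)=1,φ(2)=1,φ(4)=2,φ(11)=10,φ(22)=10,φ(44)=20 ⇒ 44

16, 21, 33, 36, 44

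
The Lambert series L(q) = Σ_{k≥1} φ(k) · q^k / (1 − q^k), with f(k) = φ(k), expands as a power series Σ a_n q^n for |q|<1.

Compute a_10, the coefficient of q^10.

n=10: 10·1 5·2 2·5 1·10  φ→[4+4+1+1]=10

a_10 = 10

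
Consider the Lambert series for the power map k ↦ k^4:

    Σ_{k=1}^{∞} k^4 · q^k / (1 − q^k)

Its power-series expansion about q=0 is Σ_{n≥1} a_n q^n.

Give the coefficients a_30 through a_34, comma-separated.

872644, 923522, 1118481, 1200644, 1419874

n=30: 30·1 15·2 10·3 6·5 5·6 3·10 2·15 1·30  f→[810000+50625+10000+1296+625+81+16+1]=872644
q^31  k|31↦f(k): 1:1 31:923521  a_31=923522
[q^32] f(32)=1048576,f(16)=65536,f(8)=4096,f(4)=256,f(2)=16,f(1)=1 ⇒ 1118481
[q^33] f(33)=1185921,f(11)=14641,f(3)=81,f(1)=1 ⇒ 1200644
[q^34] f(34)=1336336,f(17)=83521,f(2)=16,f(1)=1 ⇒ 1419874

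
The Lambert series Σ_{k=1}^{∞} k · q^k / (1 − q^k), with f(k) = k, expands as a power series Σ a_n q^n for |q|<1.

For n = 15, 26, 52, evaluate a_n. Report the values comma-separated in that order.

[q^15] f(15)=15,f(5)=5,f(3)=3,f(1)=1 ⇒ 24
d|26:{1,2,13,26}  Σf=1+2+13+26=42
q^52  k|52↦f(k): 1:1 2:2 4:4 13:13 26:26 52:52  a_52=98

24, 42, 98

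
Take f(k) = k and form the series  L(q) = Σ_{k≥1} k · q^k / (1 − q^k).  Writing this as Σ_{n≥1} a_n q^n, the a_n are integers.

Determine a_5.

a_5 = 6

[q^5] f(5)=5,f(1)=1 ⇒ 6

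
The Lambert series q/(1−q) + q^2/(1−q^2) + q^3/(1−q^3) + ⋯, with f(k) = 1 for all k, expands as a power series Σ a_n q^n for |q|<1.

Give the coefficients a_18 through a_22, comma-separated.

6, 2, 6, 4, 4

n=18: 1·18 2·9 3·6 6·3 9·2 18·1  f→[1+1+1+1+1+1]=6
[q^19] f(1)=1,f(19)=1 ⇒ 2
d|20:{20,10,5,4,2,1}  Σf=1+1+1+1+1+1=6
d|21:{21,7,3,1}  Σf=1+1+1+1=4
q^22  k|22↦f(k): 1:1 2:1 11:1 22:1  a_22=4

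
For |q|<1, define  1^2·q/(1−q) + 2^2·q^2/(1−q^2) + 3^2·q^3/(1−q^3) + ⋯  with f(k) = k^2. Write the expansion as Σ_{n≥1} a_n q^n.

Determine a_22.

a_22 = 610

d|22:{22,11,2,1}  Σf=484+121+4+1=610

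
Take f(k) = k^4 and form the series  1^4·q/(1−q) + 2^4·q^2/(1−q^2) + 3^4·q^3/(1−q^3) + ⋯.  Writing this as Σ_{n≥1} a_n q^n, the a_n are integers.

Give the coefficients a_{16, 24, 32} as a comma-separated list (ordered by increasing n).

69905, 358258, 1118481

q^16  k|16↦f(k): 1:1 2:16 4:256 8:4096 16:65536  a_16=69905
n=24: 1·24 2·12 3·8 4·6 6·4 8·3 12·2 24·1  f→[1+16+81+256+1296+4096+20736+331776]=358258
[q^32] f(1)=1,f(2)=16,f(4)=256,f(8)=4096,f(16)=65536,f(32)=1048576 ⇒ 1118481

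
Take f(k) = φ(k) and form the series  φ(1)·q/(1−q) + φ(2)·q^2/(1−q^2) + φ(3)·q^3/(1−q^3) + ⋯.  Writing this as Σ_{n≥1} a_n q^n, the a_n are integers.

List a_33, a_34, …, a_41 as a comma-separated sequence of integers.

n=33: 1·33 3·11 11·3 33·1  φ→[1+2+10+20]=33
[q^34] φ(34)=16,φ(17)=16,φ(2)=1,φ(1)=1 ⇒ 34
d|35:{35,7,5,1}  Σφ=24+6+4+1=35
n=36: 1·36 2·18 3·12 4·9 6·6 9·4 12·3 18·2 36·1  φ→[1+1+2+2+2+6+4+6+12]=36
q^37  k|37↦φ(k): 1:1 37:36  a_37=37
[q^38] φ(1)=1,φ(2)=1,φ(19)=18,φ(38)=18 ⇒ 38
q^39  k|39↦φ(k): 39:24 13:12 3:2 1:1  a_39=39
q^40  k|40↦φ(k): 40:16 20:8 10:4 8:4 5:4 4:2 2:1 1:1  a_40=40
q^41  k|41↦φ(k): 41:40 1:1  a_41=41

33, 34, 35, 36, 37, 38, 39, 40, 41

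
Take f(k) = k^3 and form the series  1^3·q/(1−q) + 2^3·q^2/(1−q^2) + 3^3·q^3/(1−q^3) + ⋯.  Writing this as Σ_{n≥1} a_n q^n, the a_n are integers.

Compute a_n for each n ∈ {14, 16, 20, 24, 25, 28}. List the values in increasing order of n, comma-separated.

q^14  k|14↦f(k): 1:1 2:8 7:343 14:2744  a_14=3096
q^16  k|16↦f(k): 16:4096 8:512 4:64 2:8 1:1  a_16=4681
[q^20] f(20)=8000,f(10)=1000,f(5)=125,f(4)=64,f(2)=8,f(1)=1 ⇒ 9198
n=24: 24·1 12·2 8·3 6·4 4·6 3·8 2·12 1·24  f→[13824+1728+512+216+64+27+8+1]=16380
d|25:{25,5,1}  Σf=15625+125+1=15751
d|28:{28,14,7,4,2,1}  Σf=21952+2744+343+64+8+1=25112

3096, 4681, 9198, 16380, 15751, 25112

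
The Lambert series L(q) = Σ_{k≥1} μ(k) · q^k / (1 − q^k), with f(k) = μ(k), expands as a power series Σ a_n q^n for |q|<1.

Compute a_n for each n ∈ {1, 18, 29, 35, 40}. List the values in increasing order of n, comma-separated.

[q^1] μ(1)=1 ⇒ 1
n=18: 1·18 2·9 3·6 6·3 9·2 18·1  μ→[1+(-1)+(-1)+1+0+0]=0
n=29: 29·1 1·29  μ→[(-1)+1]=0
d|35:{1,5,7,35}  Σμ=1+(-1)+(-1)+1=0
q^40  k|40↦μ(k): 40:0 20:0 10:1 8:0 5:-1 4:0 2:-1 1:1  a_40=0

1, 0, 0, 0, 0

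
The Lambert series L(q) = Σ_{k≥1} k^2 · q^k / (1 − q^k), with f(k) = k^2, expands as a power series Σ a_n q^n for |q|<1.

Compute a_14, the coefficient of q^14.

a_14 = 250

n=14: 1·14 2·7 7·2 14·1  f→[1+4+49+196]=250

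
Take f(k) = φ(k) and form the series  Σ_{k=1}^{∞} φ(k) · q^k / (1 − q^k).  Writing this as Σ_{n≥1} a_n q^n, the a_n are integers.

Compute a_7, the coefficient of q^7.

n=7: 1·7 7·1  φ→[1+6]=7

a_7 = 7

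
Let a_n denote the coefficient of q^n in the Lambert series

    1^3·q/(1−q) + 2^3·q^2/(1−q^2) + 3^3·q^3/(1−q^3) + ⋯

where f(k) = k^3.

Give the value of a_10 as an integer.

[q^10] f(10)=1000,f(5)=125,f(2)=8,f(1)=1 ⇒ 1134

a_10 = 1134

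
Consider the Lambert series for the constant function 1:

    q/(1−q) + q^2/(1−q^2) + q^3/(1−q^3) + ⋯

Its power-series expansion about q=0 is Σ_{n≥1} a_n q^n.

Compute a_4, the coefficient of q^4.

[q^4] f(4)=1,f(2)=1,f(1)=1 ⇒ 3

a_4 = 3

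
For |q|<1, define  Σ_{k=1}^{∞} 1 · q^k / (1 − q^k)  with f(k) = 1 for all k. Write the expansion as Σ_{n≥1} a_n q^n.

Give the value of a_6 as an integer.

n=6: 6·1 3·2 2·3 1·6  f→[1+1+1+1]=4

a_6 = 4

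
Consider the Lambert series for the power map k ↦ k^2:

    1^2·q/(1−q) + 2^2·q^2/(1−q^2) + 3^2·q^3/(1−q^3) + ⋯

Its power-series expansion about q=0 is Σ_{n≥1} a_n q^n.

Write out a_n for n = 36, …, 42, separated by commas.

d|36:{1,2,3,4,6,9,12,18,36}  Σf=1+4+9+16+36+81+144+324+1296=1911
q^37  k|37↦f(k): 1:1 37:1369  a_37=1370
[q^38] f(1)=1,f(2)=4,f(19)=361,f(38)=1444 ⇒ 1810
[q^39] f(39)=1521,f(13)=169,f(3)=9,f(1)=1 ⇒ 1700
[q^40] f(40)=1600,f(20)=400,f(10)=100,f(8)=64,f(5)=25,f(4)=16,f(2)=4,f(1)=1 ⇒ 2210
d|41:{1,41}  Σf=1+1681=1682
n=42: 42·1 21·2 14·3 7·6 6·7 3·14 2·21 1·42  f→[1764+441+196+49+36+9+4+1]=2500

1911, 1370, 1810, 1700, 2210, 1682, 2500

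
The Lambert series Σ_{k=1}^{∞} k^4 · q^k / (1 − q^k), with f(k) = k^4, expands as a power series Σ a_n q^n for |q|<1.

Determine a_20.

a_20 = 170898

n=20: 1·20 2·10 4·5 5·4 10·2 20·1  f→[1+16+256+625+10000+160000]=170898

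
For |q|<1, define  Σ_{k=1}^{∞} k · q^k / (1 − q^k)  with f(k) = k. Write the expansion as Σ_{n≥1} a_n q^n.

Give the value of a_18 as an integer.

q^18  k|18↦f(k): 1:1 2:2 3:3 6:6 9:9 18:18  a_18=39

a_18 = 39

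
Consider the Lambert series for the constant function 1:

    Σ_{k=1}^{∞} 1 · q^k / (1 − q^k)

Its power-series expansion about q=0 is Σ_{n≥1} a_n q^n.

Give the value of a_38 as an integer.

a_38 = 4

n=38: 38·1 19·2 2·19 1·38  f→[1+1+1+1]=4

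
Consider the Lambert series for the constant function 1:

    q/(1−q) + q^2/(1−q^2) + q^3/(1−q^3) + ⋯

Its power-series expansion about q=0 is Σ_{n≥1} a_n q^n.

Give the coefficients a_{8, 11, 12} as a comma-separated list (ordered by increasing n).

n=8: 1·8 2·4 4·2 8·1  f→[1+1+1+1]=4
[q^11] f(11)=1,f(1)=1 ⇒ 2
[q^12] f(1)=1,f(2)=1,f(3)=1,f(4)=1,f(6)=1,f(12)=1 ⇒ 6

4, 2, 6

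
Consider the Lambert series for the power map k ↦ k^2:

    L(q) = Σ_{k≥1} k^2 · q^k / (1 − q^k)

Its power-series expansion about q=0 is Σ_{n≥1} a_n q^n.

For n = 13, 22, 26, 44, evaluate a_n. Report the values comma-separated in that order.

q^13  k|13↦f(k): 1:1 13:169  a_13=170
[q^22] f(22)=484,f(11)=121,f(2)=4,f(1)=1 ⇒ 610
[q^26] f(26)=676,f(13)=169,f(2)=4,f(1)=1 ⇒ 850
n=44: 1·44 2·22 4·11 11·4 22·2 44·1  f→[1+4+16+121+484+1936]=2562

170, 610, 850, 2562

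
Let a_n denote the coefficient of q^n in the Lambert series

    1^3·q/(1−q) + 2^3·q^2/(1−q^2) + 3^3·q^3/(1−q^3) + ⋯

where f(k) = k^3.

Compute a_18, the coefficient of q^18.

a_18 = 6813

[q^18] f(18)=5832,f(9)=729,f(6)=216,f(3)=27,f(2)=8,f(1)=1 ⇒ 6813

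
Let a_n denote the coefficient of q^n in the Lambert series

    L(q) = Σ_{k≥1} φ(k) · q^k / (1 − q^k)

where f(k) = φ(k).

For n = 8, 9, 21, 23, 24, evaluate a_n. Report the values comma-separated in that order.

n=8: 1·8 2·4 4·2 8·1  φ→[1+1+2+4]=8
q^9  k|9↦φ(k): 9:6 3:2 1:1  a_9=9
[q^21] φ(21)=12,φ(7)=6,φ(3)=2,φ(1)=1 ⇒ 21
d|23:{1,23}  Σφ=1+22=23
d|24:{24,12,8,6,4,3,2,1}  Σφ=8+4+4+2+2+2+1+1=24

8, 9, 21, 23, 24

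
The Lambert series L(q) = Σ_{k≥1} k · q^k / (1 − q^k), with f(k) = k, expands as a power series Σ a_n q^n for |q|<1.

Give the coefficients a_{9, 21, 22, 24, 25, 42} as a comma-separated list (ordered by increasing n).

13, 32, 36, 60, 31, 96

d|9:{9,3,1}  Σf=9+3+1=13
d|21:{21,7,3,1}  Σf=21+7+3+1=32
[q^22] f(22)=22,f(11)=11,f(2)=2,f(1)=1 ⇒ 36
q^24  k|24↦f(k): 1:1 2:2 3:3 4:4 6:6 8:8 12:12 24:24  a_24=60
[q^25] f(1)=1,f(5)=5,f(25)=25 ⇒ 31
q^42  k|42↦f(k): 42:42 21:21 14:14 7:7 6:6 3:3 2:2 1:1  a_42=96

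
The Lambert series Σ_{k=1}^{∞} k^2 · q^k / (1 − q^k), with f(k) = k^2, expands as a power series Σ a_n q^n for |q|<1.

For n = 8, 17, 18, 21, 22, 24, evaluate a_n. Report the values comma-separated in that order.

85, 290, 455, 500, 610, 850

d|8:{1,2,4,8}  Σf=1+4+16+64=85
q^17  k|17↦f(k): 17:289 1:1  a_17=290
n=18: 1·18 2·9 3·6 6·3 9·2 18·1  f→[1+4+9+36+81+324]=455
n=21: 21·1 7·3 3·7 1·21  f→[441+49+9+1]=500
d|22:{22,11,2,1}  Σf=484+121+4+1=610
n=24: 24·1 12·2 8·3 6·4 4·6 3·8 2·12 1·24  f→[576+144+64+36+16+9+4+1]=850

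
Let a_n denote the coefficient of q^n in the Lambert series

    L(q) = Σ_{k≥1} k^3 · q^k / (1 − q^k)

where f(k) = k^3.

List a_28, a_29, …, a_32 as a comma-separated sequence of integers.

25112, 24390, 31752, 29792, 37449

q^28  k|28↦f(k): 1:1 2:8 4:64 7:343 14:2744 28:21952  a_28=25112
[q^29] f(1)=1,f(29)=24389 ⇒ 24390
n=30: 30·1 15·2 10·3 6·5 5·6 3·10 2·15 1·30  f→[27000+3375+1000+216+125+27+8+1]=31752
n=31: 31·1 1·31  f→[29791+1]=29792
[q^32] f(32)=32768,f(16)=4096,f(8)=512,f(4)=64,f(2)=8,f(1)=1 ⇒ 37449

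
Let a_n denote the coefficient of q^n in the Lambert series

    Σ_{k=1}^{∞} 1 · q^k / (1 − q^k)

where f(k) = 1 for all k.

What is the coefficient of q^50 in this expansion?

n=50: 1·50 2·25 5·10 10·5 25·2 50·1  f→[1+1+1+1+1+1]=6

a_50 = 6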